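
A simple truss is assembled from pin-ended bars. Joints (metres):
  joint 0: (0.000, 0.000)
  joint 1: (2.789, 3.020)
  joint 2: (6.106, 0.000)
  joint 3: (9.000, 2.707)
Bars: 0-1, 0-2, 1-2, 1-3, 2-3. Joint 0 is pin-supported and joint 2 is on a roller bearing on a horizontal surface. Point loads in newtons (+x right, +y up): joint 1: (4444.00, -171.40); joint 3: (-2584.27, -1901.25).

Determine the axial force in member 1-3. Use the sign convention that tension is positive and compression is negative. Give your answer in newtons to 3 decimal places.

-524.143

N=4 nodes, M=5 members, R=3 reactions → 2N=8, M+R=8
member 0 (0-1): L=4.1108, (cx,cy)=(0.6785,0.7346)
member 1 (0-2): L=6.1060, (cx,cy)=(1.0000,0.0000)
member 2 (1-2): L=4.4859, (cx,cy)=(0.7394,-0.6732)
member 3 (1-3): L=6.2189, (cx,cy)=(0.9987,-0.0503)
member 4 (2-3): L=3.9627, (cx,cy)=(0.7303,0.6831)
solve A·x = −loads:
  F[0-1] = +2532.2334 N (tension)
  F[0-2] = +141.7316 N (tension)
  F[1-2] = -2978.6546 N (compression)
  F[1-3] = -524.1428 N (compression)
  F[2-3] = -2821.8115 N (compression)
  Rx@0 = -1859.7300 N
  Ry@0 = -1860.2923 N
  Ry@2 = +3932.9423 N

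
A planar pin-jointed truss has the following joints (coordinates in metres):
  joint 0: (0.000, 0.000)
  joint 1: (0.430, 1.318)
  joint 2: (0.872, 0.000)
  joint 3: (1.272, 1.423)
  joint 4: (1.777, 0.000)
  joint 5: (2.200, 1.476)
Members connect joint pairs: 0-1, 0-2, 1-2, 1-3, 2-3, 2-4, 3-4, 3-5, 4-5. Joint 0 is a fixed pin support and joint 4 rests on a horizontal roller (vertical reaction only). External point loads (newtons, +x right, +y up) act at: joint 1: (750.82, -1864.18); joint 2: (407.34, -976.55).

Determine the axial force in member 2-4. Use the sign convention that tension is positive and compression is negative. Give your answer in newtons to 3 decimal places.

527.779

N=6 nodes, M=9 members, R=3 reactions → 2N=12, M+R=12
member 0 (0-1): L=1.3864, (cx,cy)=(0.3102,0.9507)
member 1 (0-2): L=0.8720, (cx,cy)=(1.0000,0.0000)
member 2 (1-2): L=1.3901, (cx,cy)=(0.3180,-0.9481)
member 3 (1-3): L=0.8485, (cx,cy)=(0.9923,0.1237)
member 4 (2-3): L=1.4782, (cx,cy)=(0.2706,0.9627)
member 5 (2-4): L=0.9050, (cx,cy)=(1.0000,0.0000)
member 6 (3-4): L=1.5100, (cx,cy)=(0.3344,-0.9424)
member 7 (3-5): L=0.9295, (cx,cy)=(0.9984,0.0570)
member 8 (4-5): L=1.5354, (cx,cy)=(0.2755,0.9613)
solve A·x = −loads:
  F[0-1] = -1423.7585 N (compression)
  F[0-2] = +1599.7563 N (tension)
  F[1-2] = -667.5070 N (compression)
  F[1-3] = -987.7718 N (compression)
  F[2-3] = +1671.7930 N (tension)
  F[2-4] = +527.7786 N (tension)
  F[3-4] = -1578.0598 N (compression)
  F[3-5] = -0.0000 N (compression)
  F[4-5] = +0.0000 N (tension)
  Rx@0 = -1158.1600 N
  Ry@0 = +1353.5439 N
  Ry@4 = +1487.1861 N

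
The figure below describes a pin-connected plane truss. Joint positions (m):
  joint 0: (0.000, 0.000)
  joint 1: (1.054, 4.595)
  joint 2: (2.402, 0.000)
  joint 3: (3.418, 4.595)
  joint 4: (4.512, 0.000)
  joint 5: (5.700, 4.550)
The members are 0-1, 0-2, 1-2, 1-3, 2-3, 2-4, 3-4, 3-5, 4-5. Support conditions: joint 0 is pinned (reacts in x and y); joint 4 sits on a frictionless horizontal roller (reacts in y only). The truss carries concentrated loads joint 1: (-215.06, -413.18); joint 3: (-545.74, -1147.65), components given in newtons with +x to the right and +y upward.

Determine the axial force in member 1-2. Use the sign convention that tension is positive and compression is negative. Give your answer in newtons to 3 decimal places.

N=6 nodes, M=9 members, R=3 reactions → 2N=12, M+R=12
member 0 (0-1): L=4.7143, (cx,cy)=(0.2236,0.9747)
member 1 (0-2): L=2.4020, (cx,cy)=(1.0000,0.0000)
member 2 (1-2): L=4.7886, (cx,cy)=(0.2815,-0.9596)
member 3 (1-3): L=2.3640, (cx,cy)=(1.0000,0.0000)
member 4 (2-3): L=4.7060, (cx,cy)=(0.2159,0.9764)
member 5 (2-4): L=2.1100, (cx,cy)=(1.0000,0.0000)
member 6 (3-4): L=4.7234, (cx,cy)=(0.2316,-0.9728)
member 7 (3-5): L=2.2824, (cx,cy)=(0.9998,-0.0197)
member 8 (4-5): L=4.7025, (cx,cy)=(0.2526,0.9676)
solve A·x = −loads:
  F[0-1] = -1405.2932 N (compression)
  F[0-2] = -446.6137 N (compression)
  F[1-2] = +996.8523 N (tension)
  F[1-3] = -379.7394 N (compression)
  F[2-3] = -979.6445 N (compression)
  F[2-4] = +45.5001 N (tension)
  F[3-4] = -196.4507 N (compression)
  F[3-5] = -0.0000 N (tension)
  F[4-5] = +0.0000 N (tension)
  Rx@0 = +760.8000 N
  Ry@0 = +1369.7211 N
  Ry@4 = +191.1089 N

996.852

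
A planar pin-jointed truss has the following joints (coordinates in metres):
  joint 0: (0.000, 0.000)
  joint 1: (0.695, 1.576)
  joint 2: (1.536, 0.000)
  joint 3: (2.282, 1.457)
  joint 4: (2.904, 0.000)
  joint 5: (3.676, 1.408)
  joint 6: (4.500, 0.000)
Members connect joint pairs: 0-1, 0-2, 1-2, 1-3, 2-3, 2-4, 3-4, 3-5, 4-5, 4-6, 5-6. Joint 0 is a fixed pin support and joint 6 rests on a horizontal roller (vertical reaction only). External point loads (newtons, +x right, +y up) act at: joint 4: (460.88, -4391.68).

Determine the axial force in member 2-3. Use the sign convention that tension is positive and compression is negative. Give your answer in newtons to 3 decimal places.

N=7 nodes, M=11 members, R=3 reactions → 2N=14, M+R=14
member 0 (0-1): L=1.7224, (cx,cy)=(0.4035,0.9150)
member 1 (0-2): L=1.5360, (cx,cy)=(1.0000,0.0000)
member 2 (1-2): L=1.7864, (cx,cy)=(0.4708,-0.8822)
member 3 (1-3): L=1.5915, (cx,cy)=(0.9972,-0.0748)
member 4 (2-3): L=1.6369, (cx,cy)=(0.4557,0.8901)
member 5 (2-4): L=1.3680, (cx,cy)=(1.0000,0.0000)
member 6 (3-4): L=1.5842, (cx,cy)=(0.3926,-0.9197)
member 7 (3-5): L=1.3949, (cx,cy)=(0.9994,-0.0351)
member 8 (4-5): L=1.6058, (cx,cy)=(0.4808,0.8768)
member 9 (4-6): L=1.5960, (cx,cy)=(1.0000,0.0000)
member 10 (5-6): L=1.6314, (cx,cy)=(0.5051,-0.8631)
solve A·x = −loads:
  F[0-1] = -1702.3116 N (compression)
  F[0-2] = +1147.7581 N (tension)
  F[1-2] = +1899.8782 N (tension)
  F[1-3] = -1585.7641 N (compression)
  F[2-3] = -1883.0900 N (compression)
  F[2-4] = +2900.4155 N (tension)
  F[3-4] = +1814.0380 N (tension)
  F[3-5] = -3153.7166 N (compression)
  F[4-5] = +3105.8018 N (tension)
  F[4-6] = +1658.5911 N (tension)
  F[5-6] = -3283.7529 N (compression)
  Rx@0 = -460.8800 N
  Ry@0 = +1557.5825 N
  Ry@6 = +2834.0975 N

-1883.090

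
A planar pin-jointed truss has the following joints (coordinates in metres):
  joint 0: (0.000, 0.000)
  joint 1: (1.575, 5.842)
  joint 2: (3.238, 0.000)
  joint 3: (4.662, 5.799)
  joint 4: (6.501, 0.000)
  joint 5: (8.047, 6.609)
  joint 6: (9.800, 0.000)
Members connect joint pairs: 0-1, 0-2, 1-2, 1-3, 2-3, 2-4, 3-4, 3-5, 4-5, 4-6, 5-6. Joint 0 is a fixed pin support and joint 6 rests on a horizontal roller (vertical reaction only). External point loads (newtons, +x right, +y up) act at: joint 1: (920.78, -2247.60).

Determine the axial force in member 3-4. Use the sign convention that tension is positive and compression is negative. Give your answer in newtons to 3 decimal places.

N=7 nodes, M=11 members, R=3 reactions → 2N=14, M+R=14
member 0 (0-1): L=6.0506, (cx,cy)=(0.2603,0.9655)
member 1 (0-2): L=3.2380, (cx,cy)=(1.0000,0.0000)
member 2 (1-2): L=6.0741, (cx,cy)=(0.2738,-0.9618)
member 3 (1-3): L=3.0873, (cx,cy)=(0.9999,-0.0139)
member 4 (2-3): L=5.9713, (cx,cy)=(0.2385,0.9711)
member 5 (2-4): L=3.2630, (cx,cy)=(1.0000,0.0000)
member 6 (3-4): L=6.0836, (cx,cy)=(0.3023,-0.9532)
member 7 (3-5): L=3.4806, (cx,cy)=(0.9725,0.2327)
member 8 (4-5): L=6.7874, (cx,cy)=(0.2278,0.9737)
member 9 (4-6): L=3.2990, (cx,cy)=(1.0000,0.0000)
member 10 (5-6): L=6.8375, (cx,cy)=(0.2564,-0.9666)
solve A·x = −loads:
  F[0-1] = -1385.2351 N (compression)
  F[0-2] = +1281.3641 N (tension)
  F[1-2] = -931.4112 N (compression)
  F[1-3] = -1026.4564 N (compression)
  F[2-3] = +922.4360 N (tension)
  F[2-4] = +806.3790 N (tension)
  F[3-4] = -1075.5952 N (compression)
  F[3-5] = -494.8261 N (compression)
  F[4-5] = +1052.9535 N (tension)
  F[4-6] = +241.4040 N (tension)
  F[5-6] = -941.5904 N (compression)
  Rx@0 = -920.7800 N
  Ry@0 = +1337.4809 N
  Ry@6 = +910.1191 N

-1075.595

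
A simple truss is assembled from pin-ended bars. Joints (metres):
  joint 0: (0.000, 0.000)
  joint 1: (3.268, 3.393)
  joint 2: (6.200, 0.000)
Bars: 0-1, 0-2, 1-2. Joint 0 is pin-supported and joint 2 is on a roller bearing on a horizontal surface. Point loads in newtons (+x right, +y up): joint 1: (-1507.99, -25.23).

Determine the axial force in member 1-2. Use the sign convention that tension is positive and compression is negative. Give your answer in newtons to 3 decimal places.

N=3 nodes, M=3 members, R=3 reactions → 2N=6, M+R=6
member 0 (0-1): L=4.7109, (cx,cy)=(0.6937,0.7202)
member 1 (0-2): L=6.2000, (cx,cy)=(1.0000,0.0000)
member 2 (1-2): L=4.4843, (cx,cy)=(0.6538,-0.7566)
solve A·x = −loads:
  F[0-1] = -1162.3625 N (compression)
  F[0-2] = -701.6415 N (compression)
  F[1-2] = +1073.1177 N (tension)
  Rx@0 = +1507.9900 N
  Ry@0 = +837.1910 N
  Ry@2 = -811.9610 N

1073.118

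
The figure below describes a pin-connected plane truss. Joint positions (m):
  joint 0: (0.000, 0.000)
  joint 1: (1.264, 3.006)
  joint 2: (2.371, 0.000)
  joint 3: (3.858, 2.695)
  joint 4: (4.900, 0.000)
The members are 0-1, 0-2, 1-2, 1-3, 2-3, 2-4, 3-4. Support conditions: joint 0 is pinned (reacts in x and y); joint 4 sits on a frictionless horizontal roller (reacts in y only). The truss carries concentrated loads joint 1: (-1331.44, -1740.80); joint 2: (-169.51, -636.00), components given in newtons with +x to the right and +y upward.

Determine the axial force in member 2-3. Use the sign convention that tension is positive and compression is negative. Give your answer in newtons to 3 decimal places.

-61.292

N=5 nodes, M=7 members, R=3 reactions → 2N=10, M+R=10
member 0 (0-1): L=3.2609, (cx,cy)=(0.3876,0.9218)
member 1 (0-2): L=2.3710, (cx,cy)=(1.0000,0.0000)
member 2 (1-2): L=3.2034, (cx,cy)=(0.3456,-0.9384)
member 3 (1-3): L=2.6126, (cx,cy)=(0.9929,-0.1190)
member 4 (2-3): L=3.0780, (cx,cy)=(0.4831,0.8756)
member 5 (2-4): L=2.5290, (cx,cy)=(1.0000,0.0000)
member 6 (3-4): L=2.8894, (cx,cy)=(0.3606,-0.9327)
solve A·x = −loads:
  F[0-1] = -2643.4621 N (compression)
  F[0-2] = -476.2958 N (compression)
  F[1-2] = +734.9441 N (tension)
  F[1-3] = +53.1856 N (tension)
  F[2-3] = -61.2920 N (compression)
  F[2-4] = -23.1971 N (compression)
  F[3-4] = +64.3246 N (tension)
  Rx@0 = +1500.9500 N
  Ry@0 = +2436.7962 N
  Ry@4 = -59.9962 N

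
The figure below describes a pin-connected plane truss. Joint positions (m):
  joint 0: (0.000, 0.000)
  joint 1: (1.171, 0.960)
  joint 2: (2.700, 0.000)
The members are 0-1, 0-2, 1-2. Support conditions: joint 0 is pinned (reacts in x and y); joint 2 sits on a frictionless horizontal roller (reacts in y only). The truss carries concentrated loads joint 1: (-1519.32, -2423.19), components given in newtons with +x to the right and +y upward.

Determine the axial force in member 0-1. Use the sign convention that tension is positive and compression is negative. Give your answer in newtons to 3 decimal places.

-3016.511

N=3 nodes, M=3 members, R=3 reactions → 2N=6, M+R=6
member 0 (0-1): L=1.5142, (cx,cy)=(0.7733,0.6340)
member 1 (0-2): L=2.7000, (cx,cy)=(1.0000,0.0000)
member 2 (1-2): L=1.8054, (cx,cy)=(0.8469,-0.5317)
solve A·x = −loads:
  F[0-1] = -3016.5113 N (compression)
  F[0-2] = +813.4659 N (tension)
  F[1-2] = -960.5134 N (compression)
  Rx@0 = +1519.3200 N
  Ry@0 = +1912.4462 N
  Ry@2 = +510.7438 N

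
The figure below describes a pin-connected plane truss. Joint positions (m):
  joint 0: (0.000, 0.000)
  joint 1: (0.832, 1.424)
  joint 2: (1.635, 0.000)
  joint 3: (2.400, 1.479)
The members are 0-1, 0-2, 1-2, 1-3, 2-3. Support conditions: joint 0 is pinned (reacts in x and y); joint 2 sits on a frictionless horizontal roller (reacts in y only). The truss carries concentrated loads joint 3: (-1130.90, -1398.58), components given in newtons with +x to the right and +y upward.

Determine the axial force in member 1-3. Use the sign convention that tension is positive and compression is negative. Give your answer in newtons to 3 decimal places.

-415.282

N=4 nodes, M=5 members, R=3 reactions → 2N=8, M+R=8
member 0 (0-1): L=1.6492, (cx,cy)=(0.5045,0.8634)
member 1 (0-2): L=1.6350, (cx,cy)=(1.0000,0.0000)
member 2 (1-2): L=1.6348, (cx,cy)=(0.4912,-0.8711)
member 3 (1-3): L=1.5690, (cx,cy)=(0.9994,0.0351)
member 4 (2-3): L=1.6651, (cx,cy)=(0.4594,0.8882)
solve A·x = −loads:
  F[0-1] = -426.9223 N (compression)
  F[0-2] = -915.5288 N (compression)
  F[1-2] = +406.4721 N (tension)
  F[1-3] = -415.2816 N (compression)
  F[2-3] = -1558.2018 N (compression)
  Rx@0 = +1130.9000 N
  Ry@0 = +368.6161 N
  Ry@2 = +1029.9639 N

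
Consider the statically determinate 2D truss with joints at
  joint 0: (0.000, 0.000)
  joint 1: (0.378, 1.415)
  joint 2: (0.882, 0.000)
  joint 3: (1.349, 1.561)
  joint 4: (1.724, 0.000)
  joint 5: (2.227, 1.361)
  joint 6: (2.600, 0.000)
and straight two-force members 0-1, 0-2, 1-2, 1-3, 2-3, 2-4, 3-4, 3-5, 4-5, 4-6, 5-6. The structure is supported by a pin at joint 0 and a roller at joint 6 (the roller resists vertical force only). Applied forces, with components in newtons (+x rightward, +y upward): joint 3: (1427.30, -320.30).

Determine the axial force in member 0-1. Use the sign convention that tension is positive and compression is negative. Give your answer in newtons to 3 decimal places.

727.461

N=7 nodes, M=11 members, R=3 reactions → 2N=14, M+R=14
member 0 (0-1): L=1.4646, (cx,cy)=(0.2581,0.9661)
member 1 (0-2): L=0.8820, (cx,cy)=(1.0000,0.0000)
member 2 (1-2): L=1.5021, (cx,cy)=(0.3355,-0.9420)
member 3 (1-3): L=0.9819, (cx,cy)=(0.9889,0.1487)
member 4 (2-3): L=1.6294, (cx,cy)=(0.2866,0.9580)
member 5 (2-4): L=0.8420, (cx,cy)=(1.0000,0.0000)
member 6 (3-4): L=1.6054, (cx,cy)=(0.2336,-0.9723)
member 7 (3-5): L=0.9005, (cx,cy)=(0.9750,-0.2221)
member 8 (4-5): L=1.4510, (cx,cy)=(0.3467,0.9380)
member 9 (4-6): L=0.8760, (cx,cy)=(1.0000,0.0000)
member 10 (5-6): L=1.4112, (cx,cy)=(0.2643,-0.9644)
solve A·x = −loads:
  F[0-1] = +727.4606 N (tension)
  F[0-2] = +1239.5514 N (tension)
  F[1-2] = -679.6975 N (compression)
  F[1-3] = +420.4849 N (tension)
  F[2-3] = +668.3334 N (tension)
  F[2-4] = +819.9342 N (tension)
  F[3-4] = -909.9301 N (compression)
  F[3-5] = -622.9472 N (compression)
  F[4-5] = +943.2494 N (tension)
  F[4-6] = +280.3983 N (tension)
  F[5-6] = -1060.8432 N (compression)
  Rx@0 = -1427.3000 N
  Ry@0 = -702.8154 N
  Ry@6 = +1023.1154 N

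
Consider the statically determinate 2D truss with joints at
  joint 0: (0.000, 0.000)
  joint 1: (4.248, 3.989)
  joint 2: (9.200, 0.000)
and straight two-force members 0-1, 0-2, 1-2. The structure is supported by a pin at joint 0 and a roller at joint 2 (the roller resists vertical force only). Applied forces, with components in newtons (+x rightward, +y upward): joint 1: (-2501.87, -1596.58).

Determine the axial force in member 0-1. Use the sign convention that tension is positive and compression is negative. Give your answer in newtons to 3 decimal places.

N=3 nodes, M=3 members, R=3 reactions → 2N=6, M+R=6
member 0 (0-1): L=5.8273, (cx,cy)=(0.7290,0.6845)
member 1 (0-2): L=9.2000, (cx,cy)=(1.0000,0.0000)
member 2 (1-2): L=6.3588, (cx,cy)=(0.7788,-0.6273)
solve A·x = −loads:
  F[0-1] = -2840.1119 N (compression)
  F[0-2] = -431.4841 N (compression)
  F[1-2] = +554.0638 N (tension)
  Rx@0 = +2501.8700 N
  Ry@0 = +1944.1547 N
  Ry@2 = -347.5747 N

-2840.112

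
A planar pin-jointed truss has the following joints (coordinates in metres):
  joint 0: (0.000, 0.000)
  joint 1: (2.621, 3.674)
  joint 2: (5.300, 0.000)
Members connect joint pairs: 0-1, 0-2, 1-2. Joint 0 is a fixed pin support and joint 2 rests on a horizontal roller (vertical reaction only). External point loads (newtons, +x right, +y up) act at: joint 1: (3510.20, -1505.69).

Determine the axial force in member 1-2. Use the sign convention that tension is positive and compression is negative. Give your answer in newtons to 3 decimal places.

N=3 nodes, M=3 members, R=3 reactions → 2N=6, M+R=6
member 0 (0-1): L=4.5131, (cx,cy)=(0.5808,0.8141)
member 1 (0-2): L=5.3000, (cx,cy)=(1.0000,0.0000)
member 2 (1-2): L=4.5470, (cx,cy)=(0.5892,-0.8080)
solve A·x = −loads:
  F[0-1] = +2054.1203 N (tension)
  F[0-2] = +2317.2573 N (tension)
  F[1-2] = -3933.0334 N (compression)
  Rx@0 = -3510.2000 N
  Ry@0 = -1672.2135 N
  Ry@2 = +3177.9035 N

-3933.033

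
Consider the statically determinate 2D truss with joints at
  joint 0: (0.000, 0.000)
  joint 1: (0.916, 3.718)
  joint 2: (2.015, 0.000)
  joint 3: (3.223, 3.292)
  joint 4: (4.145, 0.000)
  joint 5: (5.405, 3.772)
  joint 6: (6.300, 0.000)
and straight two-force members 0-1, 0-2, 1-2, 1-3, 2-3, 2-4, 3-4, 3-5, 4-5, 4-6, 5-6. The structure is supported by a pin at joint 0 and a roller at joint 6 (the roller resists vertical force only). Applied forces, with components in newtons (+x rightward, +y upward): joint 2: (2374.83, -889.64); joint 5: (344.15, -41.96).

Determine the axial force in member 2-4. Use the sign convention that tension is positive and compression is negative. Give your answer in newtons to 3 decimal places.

414.212

N=7 nodes, M=11 members, R=3 reactions → 2N=14, M+R=14
member 0 (0-1): L=3.8292, (cx,cy)=(0.2392,0.9710)
member 1 (0-2): L=2.0150, (cx,cy)=(1.0000,0.0000)
member 2 (1-2): L=3.8770, (cx,cy)=(0.2835,-0.9590)
member 3 (1-3): L=2.3460, (cx,cy)=(0.9834,-0.1816)
member 4 (2-3): L=3.5066, (cx,cy)=(0.3445,0.9388)
member 5 (2-4): L=2.1300, (cx,cy)=(1.0000,0.0000)
member 6 (3-4): L=3.4187, (cx,cy)=(0.2697,-0.9629)
member 7 (3-5): L=2.2342, (cx,cy)=(0.9766,0.2148)
member 8 (4-5): L=3.9769, (cx,cy)=(0.3168,0.9485)
member 9 (4-6): L=2.1550, (cx,cy)=(1.0000,0.0000)
member 10 (5-6): L=3.8767, (cx,cy)=(0.2309,-0.9730)
solve A·x = −loads:
  F[0-1] = -417.1148 N (compression)
  F[0-2] = +2818.7605 N (tension)
  F[1-2] = +467.0318 N (tension)
  F[1-3] = -236.0926 N (compression)
  F[2-3] = +470.5679 N (tension)
  F[2-4] = +414.2120 N (tension)
  F[3-4] = -489.1527 N (compression)
  F[3-5] = +63.3391 N (tension)
  F[4-5] = +496.6120 N (tension)
  F[4-6] = +124.9478 N (tension)
  F[5-6] = -541.2161 N (compression)
  Rx@0 = -2718.9800 N
  Ry@0 = +405.0044 N
  Ry@6 = +526.5956 N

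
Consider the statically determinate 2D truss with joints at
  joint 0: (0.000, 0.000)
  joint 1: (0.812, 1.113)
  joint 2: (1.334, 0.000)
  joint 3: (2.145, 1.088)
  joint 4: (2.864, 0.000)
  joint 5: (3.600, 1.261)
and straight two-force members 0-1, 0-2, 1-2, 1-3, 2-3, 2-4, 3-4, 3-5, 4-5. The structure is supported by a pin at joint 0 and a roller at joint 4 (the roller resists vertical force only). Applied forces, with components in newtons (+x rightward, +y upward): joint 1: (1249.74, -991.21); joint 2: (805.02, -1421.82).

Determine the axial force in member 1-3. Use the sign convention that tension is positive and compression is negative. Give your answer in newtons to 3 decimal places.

-1982.114

N=6 nodes, M=9 members, R=3 reactions → 2N=12, M+R=12
member 0 (0-1): L=1.3777, (cx,cy)=(0.5894,0.8079)
member 1 (0-2): L=1.3340, (cx,cy)=(1.0000,0.0000)
member 2 (1-2): L=1.2293, (cx,cy)=(0.4246,-0.9054)
member 3 (1-3): L=1.3332, (cx,cy)=(0.9998,-0.0188)
member 4 (2-3): L=1.3570, (cx,cy)=(0.5976,0.8018)
member 5 (2-4): L=1.5300, (cx,cy)=(1.0000,0.0000)
member 6 (3-4): L=1.3041, (cx,cy)=(0.5513,-0.8343)
member 7 (3-5): L=1.4652, (cx,cy)=(0.9930,0.1181)
member 8 (4-5): L=1.4601, (cx,cy)=(0.5041,0.8637)
solve A·x = −loads:
  F[0-1] = -1218.1295 N (compression)
  F[0-2] = +2772.7005 N (tension)
  F[1-2] = +33.1699 N (tension)
  F[1-3] = -1982.1136 N (compression)
  F[2-3] = +1735.9061 N (tension)
  F[2-4] = +944.3195 N (tension)
  F[3-4] = -1712.7918 N (compression)
  F[3-5] = +0.0000 N (tension)
  F[4-5] = -0.0000 N (compression)
  Rx@0 = -2054.7600 N
  Ry@0 = +984.0736 N
  Ry@4 = +1428.9564 N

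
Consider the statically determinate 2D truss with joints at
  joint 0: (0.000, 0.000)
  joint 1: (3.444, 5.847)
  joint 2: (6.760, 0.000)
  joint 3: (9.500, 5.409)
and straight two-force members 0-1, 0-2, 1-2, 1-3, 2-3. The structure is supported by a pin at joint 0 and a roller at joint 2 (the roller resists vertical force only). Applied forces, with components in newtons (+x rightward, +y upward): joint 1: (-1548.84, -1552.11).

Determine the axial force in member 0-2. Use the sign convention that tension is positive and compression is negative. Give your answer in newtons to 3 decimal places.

N=4 nodes, M=5 members, R=3 reactions → 2N=8, M+R=8
member 0 (0-1): L=6.7859, (cx,cy)=(0.5075,0.8616)
member 1 (0-2): L=6.7600, (cx,cy)=(1.0000,0.0000)
member 2 (1-2): L=6.7218, (cx,cy)=(0.4933,-0.8698)
member 3 (1-3): L=6.0718, (cx,cy)=(0.9974,-0.0721)
member 4 (2-3): L=6.0634, (cx,cy)=(0.4519,0.8921)
solve A·x = −loads:
  F[0-1] = -2438.3952 N (compression)
  F[0-2] = -311.2999 N (compression)
  F[1-2] = +631.0347 N (tension)
  F[1-3] = -0.0000 N (tension)
  F[2-3] = +0.0000 N (tension)
  Rx@0 = +1548.8400 N
  Ry@0 = +2101.0154 N
  Ry@2 = -548.9054 N

-311.300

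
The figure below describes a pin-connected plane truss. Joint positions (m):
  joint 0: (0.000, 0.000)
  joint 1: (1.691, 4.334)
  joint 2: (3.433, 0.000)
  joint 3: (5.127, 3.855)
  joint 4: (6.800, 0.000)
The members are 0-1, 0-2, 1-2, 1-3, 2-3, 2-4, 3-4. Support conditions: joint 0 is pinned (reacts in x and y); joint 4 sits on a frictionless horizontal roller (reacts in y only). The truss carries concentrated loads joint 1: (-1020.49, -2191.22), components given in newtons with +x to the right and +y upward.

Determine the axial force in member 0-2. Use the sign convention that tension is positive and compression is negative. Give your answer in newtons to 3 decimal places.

N=5 nodes, M=7 members, R=3 reactions → 2N=10, M+R=10
member 0 (0-1): L=4.6522, (cx,cy)=(0.3635,0.9316)
member 1 (0-2): L=3.4330, (cx,cy)=(1.0000,0.0000)
member 2 (1-2): L=4.6710, (cx,cy)=(0.3729,-0.9279)
member 3 (1-3): L=3.4692, (cx,cy)=(0.9904,-0.1381)
member 4 (2-3): L=4.2108, (cx,cy)=(0.4023,0.9155)
member 5 (2-4): L=3.3670, (cx,cy)=(1.0000,0.0000)
member 6 (3-4): L=4.2024, (cx,cy)=(0.3981,-0.9173)
solve A·x = −loads:
  F[0-1] = -2465.3561 N (compression)
  F[0-2] = -124.3741 N (compression)
  F[1-2] = +100.6649 N (tension)
  F[1-3] = +87.6718 N (tension)
  F[2-3] = -102.0227 N (compression)
  F[2-4] = -45.7883 N (compression)
  F[3-4] = +115.0147 N (tension)
  Rx@0 = +1020.4900 N
  Ry@0 = +2296.7274 N
  Ry@4 = -105.5074 N

-124.374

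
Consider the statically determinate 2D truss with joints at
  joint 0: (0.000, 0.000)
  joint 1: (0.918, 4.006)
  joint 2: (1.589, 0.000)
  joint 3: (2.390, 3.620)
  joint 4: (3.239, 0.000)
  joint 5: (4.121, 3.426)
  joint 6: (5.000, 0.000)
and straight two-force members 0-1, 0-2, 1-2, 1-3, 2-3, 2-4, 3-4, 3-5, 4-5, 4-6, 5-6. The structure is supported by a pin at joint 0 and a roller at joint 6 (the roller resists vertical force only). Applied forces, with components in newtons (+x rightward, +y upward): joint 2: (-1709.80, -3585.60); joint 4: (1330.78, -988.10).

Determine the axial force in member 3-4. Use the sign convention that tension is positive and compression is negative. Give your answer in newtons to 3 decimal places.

-710.625

N=7 nodes, M=11 members, R=3 reactions → 2N=14, M+R=14
member 0 (0-1): L=4.1098, (cx,cy)=(0.2234,0.9747)
member 1 (0-2): L=1.5890, (cx,cy)=(1.0000,0.0000)
member 2 (1-2): L=4.0618, (cx,cy)=(0.1652,-0.9863)
member 3 (1-3): L=1.5218, (cx,cy)=(0.9673,-0.2537)
member 4 (2-3): L=3.7076, (cx,cy)=(0.2160,0.9764)
member 5 (2-4): L=1.6500, (cx,cy)=(1.0000,0.0000)
member 6 (3-4): L=3.7182, (cx,cy)=(0.2283,-0.9736)
member 7 (3-5): L=1.7418, (cx,cy)=(0.9938,-0.1114)
member 8 (4-5): L=3.5377, (cx,cy)=(0.2493,0.9684)
member 9 (4-6): L=1.7610, (cx,cy)=(1.0000,0.0000)
member 10 (5-6): L=3.5370, (cx,cy)=(0.2485,-0.9686)
solve A·x = −loads:
  F[0-1] = -2866.5294 N (compression)
  F[0-2] = +261.2667 N (tension)
  F[1-2] = +3141.2423 N (tension)
  F[1-3] = -1198.4050 N (compression)
  F[2-3] = +499.3088 N (tension)
  F[2-4] = +2382.1186 N (tension)
  F[3-4] = -710.6252 N (compression)
  F[3-5] = -894.6444 N (compression)
  F[4-5] = +1734.7303 N (tension)
  F[4-6] = +456.5861 N (tension)
  F[5-6] = -1837.2340 N (compression)
  Rx@0 = +379.0200 N
  Ry@0 = +2794.1051 N
  Ry@6 = +1779.5949 N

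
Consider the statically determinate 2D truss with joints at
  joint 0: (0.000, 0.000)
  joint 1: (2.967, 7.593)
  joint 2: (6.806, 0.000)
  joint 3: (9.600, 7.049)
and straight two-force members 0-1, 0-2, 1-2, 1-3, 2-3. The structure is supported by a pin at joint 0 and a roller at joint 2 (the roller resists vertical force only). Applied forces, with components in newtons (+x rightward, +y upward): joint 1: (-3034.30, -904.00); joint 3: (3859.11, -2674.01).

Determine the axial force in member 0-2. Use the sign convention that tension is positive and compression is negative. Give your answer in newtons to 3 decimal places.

N=4 nodes, M=5 members, R=3 reactions → 2N=8, M+R=8
member 0 (0-1): L=8.1521, (cx,cy)=(0.3640,0.9314)
member 1 (0-2): L=6.8060, (cx,cy)=(1.0000,0.0000)
member 2 (1-2): L=8.5083, (cx,cy)=(0.4512,-0.8924)
member 3 (1-3): L=6.6553, (cx,cy)=(0.9967,-0.0817)
member 4 (2-3): L=7.5825, (cx,cy)=(0.3685,0.9296)
solve A·x = −loads:
  F[0-1] = +1287.8799 N (tension)
  F[0-2] = +356.0793 N (tension)
  F[1-2] = -2794.9600 N (compression)
  F[1-3] = +4780.1269 N (tension)
  F[2-3] = -2456.1042 N (compression)
  Rx@0 = -824.8100 N
  Ry@0 = -1199.5525 N
  Ry@2 = +4777.5625 N

356.079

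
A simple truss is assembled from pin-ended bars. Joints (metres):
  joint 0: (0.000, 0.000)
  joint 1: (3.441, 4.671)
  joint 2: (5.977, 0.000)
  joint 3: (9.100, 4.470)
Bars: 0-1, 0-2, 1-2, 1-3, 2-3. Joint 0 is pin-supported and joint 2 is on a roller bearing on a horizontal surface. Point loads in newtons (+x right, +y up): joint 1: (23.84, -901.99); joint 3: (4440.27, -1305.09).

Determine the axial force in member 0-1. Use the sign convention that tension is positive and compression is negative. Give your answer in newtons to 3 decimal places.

4519.280

N=4 nodes, M=5 members, R=3 reactions → 2N=8, M+R=8
member 0 (0-1): L=5.8016, (cx,cy)=(0.5931,0.8051)
member 1 (0-2): L=5.9770, (cx,cy)=(1.0000,0.0000)
member 2 (1-2): L=5.3150, (cx,cy)=(0.4771,-0.8788)
member 3 (1-3): L=5.6626, (cx,cy)=(0.9994,-0.0355)
member 4 (2-3): L=5.4529, (cx,cy)=(0.5727,0.8197)
solve A·x = −loads:
  F[0-1] = +4519.2803 N (tension)
  F[0-2] = +1783.6759 N (tension)
  F[1-2] = -5377.6720 N (compression)
  F[1-3] = +5225.7766 N (tension)
  F[2-3] = -1365.7780 N (compression)
  Rx@0 = -4464.1100 N
  Ry@0 = -3638.5667 N
  Ry@2 = +5845.6467 N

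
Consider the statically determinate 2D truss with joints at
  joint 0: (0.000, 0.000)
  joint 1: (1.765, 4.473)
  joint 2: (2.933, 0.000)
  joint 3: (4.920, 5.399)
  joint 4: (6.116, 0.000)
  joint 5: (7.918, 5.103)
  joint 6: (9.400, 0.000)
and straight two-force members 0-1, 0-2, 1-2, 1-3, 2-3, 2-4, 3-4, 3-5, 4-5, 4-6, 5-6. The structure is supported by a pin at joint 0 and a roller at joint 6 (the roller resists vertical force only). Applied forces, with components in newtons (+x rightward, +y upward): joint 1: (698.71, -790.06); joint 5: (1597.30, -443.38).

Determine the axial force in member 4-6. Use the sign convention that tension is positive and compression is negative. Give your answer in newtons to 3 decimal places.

499.935

N=7 nodes, M=11 members, R=3 reactions → 2N=14, M+R=14
member 0 (0-1): L=4.8086, (cx,cy)=(0.3670,0.9302)
member 1 (0-2): L=2.9330, (cx,cy)=(1.0000,0.0000)
member 2 (1-2): L=4.6230, (cx,cy)=(0.2527,-0.9676)
member 3 (1-3): L=3.2881, (cx,cy)=(0.9595,0.2816)
member 4 (2-3): L=5.7530, (cx,cy)=(0.3454,0.9385)
member 5 (2-4): L=3.1830, (cx,cy)=(1.0000,0.0000)
member 6 (3-4): L=5.5299, (cx,cy)=(0.2163,-0.9763)
member 7 (3-5): L=3.0126, (cx,cy)=(0.9952,-0.0983)
member 8 (4-5): L=5.4118, (cx,cy)=(0.3330,0.9429)
member 9 (4-6): L=3.2840, (cx,cy)=(1.0000,0.0000)
member 10 (5-6): L=5.3138, (cx,cy)=(0.2789,-0.9603)
solve A·x = −loads:
  F[0-1] = +524.6121 N (tension)
  F[0-2] = +2103.4521 N (tension)
  F[1-2] = -1369.4891 N (compression)
  F[1-3] = -166.9050 N (compression)
  F[2-3] = +1411.9482 N (tension)
  F[2-4] = +1269.7865 N (tension)
  F[3-4] = -1372.1696 N (compression)
  F[3-5] = +627.3210 N (tension)
  F[4-5] = +1420.7675 N (tension)
  F[4-6] = +499.9347 N (tension)
  F[5-6] = -1792.5607 N (compression)
  Rx@0 = -2296.0100 N
  Ry@0 = -487.9952 N
  Ry@6 = +1721.4352 N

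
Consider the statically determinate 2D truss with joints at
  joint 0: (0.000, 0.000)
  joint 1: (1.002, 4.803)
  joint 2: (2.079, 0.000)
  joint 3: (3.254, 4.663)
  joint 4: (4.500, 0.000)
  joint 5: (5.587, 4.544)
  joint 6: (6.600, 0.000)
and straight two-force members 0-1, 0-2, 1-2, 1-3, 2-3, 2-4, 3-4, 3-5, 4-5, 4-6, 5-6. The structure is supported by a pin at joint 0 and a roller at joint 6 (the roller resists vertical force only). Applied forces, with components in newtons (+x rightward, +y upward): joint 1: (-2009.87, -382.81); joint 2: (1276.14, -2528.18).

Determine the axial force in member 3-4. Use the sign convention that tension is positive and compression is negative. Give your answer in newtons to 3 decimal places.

614.820

N=7 nodes, M=11 members, R=3 reactions → 2N=14, M+R=14
member 0 (0-1): L=4.9064, (cx,cy)=(0.2042,0.9789)
member 1 (0-2): L=2.0790, (cx,cy)=(1.0000,0.0000)
member 2 (1-2): L=4.9223, (cx,cy)=(0.2188,-0.9758)
member 3 (1-3): L=2.2563, (cx,cy)=(0.9981,-0.0620)
member 4 (2-3): L=4.8088, (cx,cy)=(0.2443,0.9697)
member 5 (2-4): L=2.4210, (cx,cy)=(1.0000,0.0000)
member 6 (3-4): L=4.8266, (cx,cy)=(0.2582,-0.9661)
member 7 (3-5): L=2.3360, (cx,cy)=(0.9987,-0.0509)
member 8 (4-5): L=4.6722, (cx,cy)=(0.2327,0.9726)
member 9 (4-6): L=2.1000, (cx,cy)=(1.0000,0.0000)
member 10 (5-6): L=4.6555, (cx,cy)=(0.2176,-0.9760)
solve A·x = −loads:
  F[0-1] = -3594.8975 N (compression)
  F[0-2] = +0.4302 N (tension)
  F[1-2] = +3177.2192 N (tension)
  F[1-3] = +581.6502 N (tension)
  F[2-3] = -589.9352 N (compression)
  F[2-4] = -436.3814 N (compression)
  F[3-4] = +614.8200 N (tension)
  F[3-5] = +278.0250 N (tension)
  F[4-5] = -610.7388 N (compression)
  F[4-6] = -135.5741 N (compression)
  F[5-6] = +623.0716 N (tension)
  Rx@0 = +733.7300 N
  Ry@0 = +3519.1330 N
  Ry@6 = -608.1430 N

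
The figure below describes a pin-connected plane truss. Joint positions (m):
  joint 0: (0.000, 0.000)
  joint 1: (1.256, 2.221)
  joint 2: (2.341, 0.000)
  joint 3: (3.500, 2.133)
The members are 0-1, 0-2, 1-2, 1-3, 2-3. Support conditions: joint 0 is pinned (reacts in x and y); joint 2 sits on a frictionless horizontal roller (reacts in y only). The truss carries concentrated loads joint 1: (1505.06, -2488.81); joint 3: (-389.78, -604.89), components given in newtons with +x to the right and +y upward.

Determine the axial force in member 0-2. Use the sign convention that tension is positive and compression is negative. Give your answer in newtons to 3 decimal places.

N=4 nodes, M=5 members, R=3 reactions → 2N=8, M+R=8
member 0 (0-1): L=2.5515, (cx,cy)=(0.4923,0.8705)
member 1 (0-2): L=2.3410, (cx,cy)=(1.0000,0.0000)
member 2 (1-2): L=2.4719, (cx,cy)=(0.4389,-0.8985)
member 3 (1-3): L=2.2457, (cx,cy)=(0.9992,-0.0392)
member 4 (2-3): L=2.4275, (cx,cy)=(0.4774,0.8787)
solve A·x = −loads:
  F[0-1] = +251.2825 N (tension)
  F[0-2] = +991.5860 N (tension)
  F[1-2] = -3010.7363 N (compression)
  F[1-3] = -59.8744 N (compression)
  F[2-3] = -691.0889 N (compression)
  Rx@0 = -1115.2800 N
  Ry@0 = -218.7297 N
  Ry@2 = +3312.4297 N

991.586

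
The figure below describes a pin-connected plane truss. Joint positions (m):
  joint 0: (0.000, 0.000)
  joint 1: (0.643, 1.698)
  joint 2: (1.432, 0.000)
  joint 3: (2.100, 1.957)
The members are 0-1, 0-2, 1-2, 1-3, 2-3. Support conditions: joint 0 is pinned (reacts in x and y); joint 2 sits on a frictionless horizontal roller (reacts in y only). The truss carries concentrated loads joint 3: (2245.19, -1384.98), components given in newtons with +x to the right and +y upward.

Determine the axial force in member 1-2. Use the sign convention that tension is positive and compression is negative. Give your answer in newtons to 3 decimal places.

-3528.624

N=4 nodes, M=5 members, R=3 reactions → 2N=8, M+R=8
member 0 (0-1): L=1.8157, (cx,cy)=(0.3541,0.9352)
member 1 (0-2): L=1.4320, (cx,cy)=(1.0000,0.0000)
member 2 (1-2): L=1.8724, (cx,cy)=(0.4214,-0.9069)
member 3 (1-3): L=1.4798, (cx,cy)=(0.9846,0.1750)
member 4 (2-3): L=2.0679, (cx,cy)=(0.3230,0.9464)
solve A·x = −loads:
  F[0-1] = +3971.7892 N (tension)
  F[0-2] = +838.6226 N (tension)
  F[1-2] = -3528.6240 N (compression)
  F[1-3] = +2938.8686 N (tension)
  F[2-3] = -2006.9373 N (compression)
  Rx@0 = -2245.1900 N
  Ry@0 = -3714.3879 N
  Ry@2 = +5099.3679 N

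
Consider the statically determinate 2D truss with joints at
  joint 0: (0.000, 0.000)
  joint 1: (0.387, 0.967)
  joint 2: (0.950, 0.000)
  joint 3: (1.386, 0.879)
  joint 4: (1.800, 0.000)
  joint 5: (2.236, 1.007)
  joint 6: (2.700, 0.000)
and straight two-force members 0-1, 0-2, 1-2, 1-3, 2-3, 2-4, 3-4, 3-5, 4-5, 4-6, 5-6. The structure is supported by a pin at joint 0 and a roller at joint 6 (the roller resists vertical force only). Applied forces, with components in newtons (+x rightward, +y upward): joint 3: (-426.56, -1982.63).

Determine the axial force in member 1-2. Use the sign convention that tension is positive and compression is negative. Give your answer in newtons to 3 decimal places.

N=7 nodes, M=11 members, R=3 reactions → 2N=14, M+R=14
member 0 (0-1): L=1.0416, (cx,cy)=(0.3716,0.9284)
member 1 (0-2): L=0.9500, (cx,cy)=(1.0000,0.0000)
member 2 (1-2): L=1.1190, (cx,cy)=(0.5031,-0.8642)
member 3 (1-3): L=1.0029, (cx,cy)=(0.9961,-0.0877)
member 4 (2-3): L=0.9812, (cx,cy)=(0.4444,0.8958)
member 5 (2-4): L=0.8500, (cx,cy)=(1.0000,0.0000)
member 6 (3-4): L=0.9716, (cx,cy)=(0.4261,-0.9047)
member 7 (3-5): L=0.8596, (cx,cy)=(0.9889,0.1489)
member 8 (4-5): L=1.0973, (cx,cy)=(0.3973,0.9177)
member 9 (4-6): L=0.9000, (cx,cy)=(1.0000,0.0000)
member 10 (5-6): L=1.1088, (cx,cy)=(0.4185,-0.9082)
solve A·x = −loads:
  F[0-1] = -1188.8588 N (compression)
  F[0-2] = +15.1678 N (tension)
  F[1-2] = +1393.6940 N (tension)
  F[1-3] = -1147.3887 N (compression)
  F[2-3] = -1344.4561 N (compression)
  F[2-4] = +1313.8222 N (tension)
  F[3-4] = -1111.3531 N (compression)
  F[3-5] = -849.7549 N (compression)
  F[4-5] = +1095.6110 N (tension)
  F[4-6] = +404.9661 N (tension)
  F[5-6] = -967.6929 N (compression)
  Rx@0 = +426.5600 N
  Ry@0 = +1103.7489 N
  Ry@6 = +878.8811 N

1393.694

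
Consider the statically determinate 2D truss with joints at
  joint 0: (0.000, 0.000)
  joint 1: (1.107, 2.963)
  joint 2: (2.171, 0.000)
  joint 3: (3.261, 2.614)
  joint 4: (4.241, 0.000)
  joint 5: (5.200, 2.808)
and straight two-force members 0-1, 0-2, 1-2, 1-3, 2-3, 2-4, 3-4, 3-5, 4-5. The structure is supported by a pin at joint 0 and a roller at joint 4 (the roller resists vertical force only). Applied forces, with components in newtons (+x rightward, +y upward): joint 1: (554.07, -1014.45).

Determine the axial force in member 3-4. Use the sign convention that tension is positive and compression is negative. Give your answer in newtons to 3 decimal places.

-696.207

N=6 nodes, M=9 members, R=3 reactions → 2N=12, M+R=12
member 0 (0-1): L=3.1630, (cx,cy)=(0.3500,0.9368)
member 1 (0-2): L=2.1710, (cx,cy)=(1.0000,0.0000)
member 2 (1-2): L=3.1482, (cx,cy)=(0.3380,-0.9412)
member 3 (1-3): L=2.1821, (cx,cy)=(0.9871,-0.1599)
member 4 (2-3): L=2.8322, (cx,cy)=(0.3849,0.9230)
member 5 (2-4): L=2.0700, (cx,cy)=(1.0000,0.0000)
member 6 (3-4): L=2.7917, (cx,cy)=(0.3510,-0.9364)
member 7 (3-5): L=1.9487, (cx,cy)=(0.9950,0.0996)
member 8 (4-5): L=2.9672, (cx,cy)=(0.3232,0.9463)
solve A·x = −loads:
  F[0-1] = -387.0272 N (compression)
  F[0-2] = +689.5217 N (tension)
  F[1-2] = -609.4093 N (compression)
  F[1-3] = -489.8683 N (compression)
  F[2-3] = +621.4169 N (tension)
  F[2-4] = +244.3999 N (tension)
  F[3-4] = -696.2070 N (compression)
  F[3-5] = -0.0000 N (tension)
  F[4-5] = -0.0000 N (tension)
  Rx@0 = -554.0700 N
  Ry@0 = +362.5506 N
  Ry@4 = +651.8994 N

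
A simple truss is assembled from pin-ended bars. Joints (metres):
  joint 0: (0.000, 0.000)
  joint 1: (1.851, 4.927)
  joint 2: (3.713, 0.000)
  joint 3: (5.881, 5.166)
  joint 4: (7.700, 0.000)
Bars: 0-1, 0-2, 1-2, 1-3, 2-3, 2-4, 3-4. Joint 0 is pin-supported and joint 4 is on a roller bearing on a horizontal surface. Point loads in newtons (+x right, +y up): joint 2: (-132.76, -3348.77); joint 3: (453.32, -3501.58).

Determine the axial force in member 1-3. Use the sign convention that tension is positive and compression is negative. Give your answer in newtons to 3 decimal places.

-1666.535

N=5 nodes, M=7 members, R=3 reactions → 2N=10, M+R=10
member 0 (0-1): L=5.2632, (cx,cy)=(0.3517,0.9361)
member 1 (0-2): L=3.7130, (cx,cy)=(1.0000,0.0000)
member 2 (1-2): L=5.2671, (cx,cy)=(0.3535,-0.9354)
member 3 (1-3): L=4.0371, (cx,cy)=(0.9982,0.0592)
member 4 (2-3): L=5.6025, (cx,cy)=(0.3870,0.9221)
member 5 (2-4): L=3.9870, (cx,cy)=(1.0000,0.0000)
member 6 (3-4): L=5.4769, (cx,cy)=(0.3321,-0.9432)
solve A·x = −loads:
  F[0-1] = -2411.0438 N (compression)
  F[0-2] = +1168.4893 N (tension)
  F[1-2] = +2307.3493 N (tension)
  F[1-3] = -1666.5349 N (compression)
  F[2-3] = +1290.9876 N (tension)
  F[2-4] = +1617.3565 N (tension)
  F[3-4] = -4869.7541 N (compression)
  Rx@0 = -320.5600 N
  Ry@0 = +2257.0219 N
  Ry@4 = +4593.3281 N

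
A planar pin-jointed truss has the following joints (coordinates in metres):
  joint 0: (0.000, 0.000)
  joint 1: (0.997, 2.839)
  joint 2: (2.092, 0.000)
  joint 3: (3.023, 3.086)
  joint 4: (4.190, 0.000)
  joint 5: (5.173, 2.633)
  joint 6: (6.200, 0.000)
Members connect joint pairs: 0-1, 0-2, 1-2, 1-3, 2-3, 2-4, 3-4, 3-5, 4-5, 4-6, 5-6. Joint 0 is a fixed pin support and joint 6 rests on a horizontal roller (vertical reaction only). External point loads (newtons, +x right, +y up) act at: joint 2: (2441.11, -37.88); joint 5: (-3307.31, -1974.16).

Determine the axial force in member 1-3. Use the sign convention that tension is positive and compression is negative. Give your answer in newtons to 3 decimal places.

-1245.457

N=7 nodes, M=11 members, R=3 reactions → 2N=14, M+R=14
member 0 (0-1): L=3.0090, (cx,cy)=(0.3313,0.9435)
member 1 (0-2): L=2.0920, (cx,cy)=(1.0000,0.0000)
member 2 (1-2): L=3.0429, (cx,cy)=(0.3599,-0.9330)
member 3 (1-3): L=2.0410, (cx,cy)=(0.9927,0.1210)
member 4 (2-3): L=3.2234, (cx,cy)=(0.2888,0.9574)
member 5 (2-4): L=2.0980, (cx,cy)=(1.0000,0.0000)
member 6 (3-4): L=3.2993, (cx,cy)=(0.3537,-0.9354)
member 7 (3-5): L=2.1972, (cx,cy)=(0.9785,-0.2062)
member 8 (4-5): L=2.8105, (cx,cy)=(0.3498,0.9368)
member 9 (4-6): L=2.0100, (cx,cy)=(1.0000,0.0000)
member 10 (5-6): L=2.8262, (cx,cy)=(0.3634,-0.9316)
solve A·x = −loads:
  F[0-1] = -1861.8215 N (compression)
  F[0-2] = -249.3002 N (compression)
  F[1-2] = +1721.2362 N (tension)
  F[1-3] = -1245.4574 N (compression)
  F[2-3] = -1637.8476 N (compression)
  F[2-4] = -1597.9509 N (compression)
  F[3-4] = +2415.0325 N (tension)
  F[3-5] = -2619.8728 N (compression)
  F[4-5] = -2411.2020 N (compression)
  F[4-6] = +99.6153 N (tension)
  F[5-6] = -274.1314 N (compression)
  Rx@0 = +866.2000 N
  Ry@0 = +1756.6485 N
  Ry@6 = +255.3915 N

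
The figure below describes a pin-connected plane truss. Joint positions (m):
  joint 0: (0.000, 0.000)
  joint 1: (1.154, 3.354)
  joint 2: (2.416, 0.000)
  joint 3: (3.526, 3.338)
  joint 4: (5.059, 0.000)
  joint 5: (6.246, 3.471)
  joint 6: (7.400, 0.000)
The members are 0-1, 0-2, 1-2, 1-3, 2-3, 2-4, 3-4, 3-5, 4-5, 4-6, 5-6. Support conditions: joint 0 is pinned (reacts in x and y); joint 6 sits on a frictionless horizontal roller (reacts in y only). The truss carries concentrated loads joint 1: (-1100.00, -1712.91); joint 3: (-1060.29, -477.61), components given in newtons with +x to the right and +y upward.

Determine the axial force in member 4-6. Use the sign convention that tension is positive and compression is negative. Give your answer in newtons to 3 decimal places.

-160.299

N=7 nodes, M=11 members, R=3 reactions → 2N=14, M+R=14
member 0 (0-1): L=3.5470, (cx,cy)=(0.3253,0.9456)
member 1 (0-2): L=2.4160, (cx,cy)=(1.0000,0.0000)
member 2 (1-2): L=3.5836, (cx,cy)=(0.3522,-0.9359)
member 3 (1-3): L=2.3721, (cx,cy)=(1.0000,-0.0067)
member 4 (2-3): L=3.5177, (cx,cy)=(0.3155,0.9489)
member 5 (2-4): L=2.6430, (cx,cy)=(1.0000,0.0000)
member 6 (3-4): L=3.6732, (cx,cy)=(0.4173,-0.9087)
member 7 (3-5): L=2.7232, (cx,cy)=(0.9988,0.0488)
member 8 (4-5): L=3.6684, (cx,cy)=(0.3236,0.9462)
member 9 (4-6): L=2.3410, (cx,cy)=(1.0000,0.0000)
member 10 (5-6): L=3.6578, (cx,cy)=(0.3155,-0.9489)
solve A·x = −loads:
  F[0-1] = -2826.4423 N (compression)
  F[0-2] = -1240.7136 N (compression)
  F[1-2] = +1026.7555 N (tension)
  F[1-3] = -181.1658 N (compression)
  F[2-3] = -1012.7196 N (compression)
  F[2-4] = -559.5693 N (compression)
  F[3-4] = +548.3587 N (tension)
  F[3-5] = +331.1078 N (tension)
  F[4-5] = -526.6523 N (compression)
  F[4-6] = -160.2994 N (compression)
  F[5-6] = +508.0973 N (tension)
  Rx@0 = +2160.2900 N
  Ry@0 = +2672.6682 N
  Ry@6 = -482.1482 N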